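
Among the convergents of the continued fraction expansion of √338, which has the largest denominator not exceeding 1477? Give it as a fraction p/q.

√338 = [18; 2, 1, 1, 2, 36, …] (period length 5).
Convergents:
  p_0/q_0 = 18/1
  p_1/q_1 = 37/2
  p_2/q_2 = 55/3
  p_3/q_3 = 92/5
  p_4/q_4 = 239/13
  p_5/q_5 = 8696/473
  p_6/q_6 = 17631/959
  p_7/q_7 = 26327/1432
  p_8/q_8 = 43958/2391
q_7 = 1432 ≤ 1477 < 2391 = q_8, so the answer is 26327/1432.

26327/1432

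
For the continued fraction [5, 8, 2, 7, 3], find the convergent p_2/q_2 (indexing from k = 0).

87/17

Using pₖ = aₖpₖ₋₁ + pₖ₋₂, qₖ = aₖqₖ₋₁ + qₖ₋₂ (with p₋₁=1, p₋₂=0, q₋₁=0, q₋₂=1):
  k=0: a=5, p=5, q=1
  k=1: a=8, p=41, q=8
  k=2: a=2, p=87, q=17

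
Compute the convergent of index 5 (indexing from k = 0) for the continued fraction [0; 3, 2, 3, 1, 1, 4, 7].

16/55

Using pₖ = aₖpₖ₋₁ + pₖ₋₂, qₖ = aₖqₖ₋₁ + qₖ₋₂ (with p₋₁=1, p₋₂=0, q₋₁=0, q₋₂=1):
  k=0: a=0, p=0, q=1
  k=1: a=3, p=1, q=3
  k=2: a=2, p=2, q=7
  k=3: a=3, p=7, q=24
  k=4: a=1, p=9, q=31
  k=5: a=1, p=16, q=55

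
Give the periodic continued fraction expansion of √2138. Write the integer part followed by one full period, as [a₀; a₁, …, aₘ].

[46; 4, 5, 5, 4, 92]

a₀ = ⌊√2138⌋ = 46.
With m₀=0, d₀=1 and mₖ₊₁ = dₖaₖ − mₖ, dₖ₊₁ = (n − mₖ₊₁²)/dₖ, aₖ₊₁ = ⌊(a₀+mₖ₊₁)/dₖ₊₁⌋:
  k=1: m=46, d=22, a=4
  k=2: m=42, d=17, a=5
  k=3: m=43, d=17, a=5
  k=4: m=42, d=22, a=4
  k=5: m=46, d=1, a=92
d=1 and a=2a₀=92 at k=5, so the next step gives (m, d) = (46, 22) again — its k=1 value — and the period has length 5.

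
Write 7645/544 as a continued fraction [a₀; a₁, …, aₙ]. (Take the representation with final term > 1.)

7645 = 14×544 + 29
544 = 18×29 + 22
29 = 1×22 + 7
22 = 3×7 + 1
7 = 7×1 + 0  (stop)
So 7645/544 = [14; 18, 1, 3, 7].

[14; 18, 1, 3, 7]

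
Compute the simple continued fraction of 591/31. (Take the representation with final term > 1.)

[19; 15, 2]

591 = 19·31 + 2
31 = 15·2 + 1
2 = 2·1 + 0  (stop)
So 591/31 = [19; 15, 2].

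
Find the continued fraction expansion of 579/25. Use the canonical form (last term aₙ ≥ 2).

579 = 23*25 + 4
25 = 6*4 + 1
4 = 4*1 + 0  (stop)
So 579/25 = [23; 6, 4].

[23; 6, 4]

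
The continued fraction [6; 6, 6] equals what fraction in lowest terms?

228/37

Using pₖ = aₖpₖ₋₁ + pₖ₋₂ and qₖ = aₖqₖ₋₁ + qₖ₋₂:
  k=0: a=6, p=6, q=1
  k=1: a=6, p=37, q=6
  k=2: a=6, p=228, q=37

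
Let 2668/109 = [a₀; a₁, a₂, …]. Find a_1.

2

2668 = 24·109 + 52   →  a_0 = 24
109 = 2·52 + 5   →  a_1 = 2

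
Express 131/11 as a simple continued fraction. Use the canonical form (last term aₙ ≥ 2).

[11; 1, 10]

131 = 11*11 + 10
11 = 1*10 + 1
10 = 10*1 + 0  (stop)
So 131/11 = [11; 1, 10].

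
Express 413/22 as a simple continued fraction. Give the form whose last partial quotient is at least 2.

[18; 1, 3, 2, 2]

413 = 18·22 + 17
22 = 1·17 + 5
17 = 3·5 + 2
5 = 2·2 + 1
2 = 2·1 + 0  (stop)
So 413/22 = [18; 1, 3, 2, 2].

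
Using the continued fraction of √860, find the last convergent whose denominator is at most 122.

1261/43

√860 = [29; 3, 14, 3, 58, …] (period length 4).
Convergents:
  p_0/q_0 = 29/1
  p_1/q_1 = 88/3
  p_2/q_2 = 1261/43
  p_3/q_3 = 3871/132
q_2 = 43 ≤ 122 < 132 = q_3, so the answer is 1261/43.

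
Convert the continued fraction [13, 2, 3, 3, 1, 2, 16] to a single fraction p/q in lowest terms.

18243/1358

Using pₖ = aₖpₖ₋₁ + pₖ₋₂ and qₖ = aₖqₖ₋₁ + qₖ₋₂:
  k=0: a=13, p=13, q=1
  k=1: a=2, p=27, q=2
  k=2: a=3, p=94, q=7
  k=3: a=3, p=309, q=23
  k=4: a=1, p=403, q=30
  k=5: a=2, p=1115, q=83
  k=6: a=16, p=18243, q=1358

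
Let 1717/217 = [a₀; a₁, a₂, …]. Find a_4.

2

1717 = 7·217 + 198   →  a_0 = 7
217 = 1·198 + 19   →  a_1 = 1
198 = 10·19 + 8   →  a_2 = 10
19 = 2·8 + 3   →  a_3 = 2
8 = 2·3 + 2   →  a_4 = 2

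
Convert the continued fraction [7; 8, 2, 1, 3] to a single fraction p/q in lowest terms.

655/92

Fold from the inside: start with 3/1.
  1 + 1/3 = 4/3
  2 + 3/4 = 11/4
  8 + 4/11 = 92/11
  7 + 11/92 = 655/92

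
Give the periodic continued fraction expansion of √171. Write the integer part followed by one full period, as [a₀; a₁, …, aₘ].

a₀ = ⌊√171⌋ = 13.

[13; 13, 26]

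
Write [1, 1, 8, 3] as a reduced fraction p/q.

Using pₖ = aₖpₖ₋₁ + pₖ₋₂ and qₖ = aₖqₖ₋₁ + qₖ₋₂:
  k=0: a=1, p=1, q=1
  k=1: a=1, p=2, q=1
  k=2: a=8, p=17, q=9
  k=3: a=3, p=53, q=28

53/28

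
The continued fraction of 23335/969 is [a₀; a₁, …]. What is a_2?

23335 = 24·969 + 79   →  a_0 = 24
969 = 12·79 + 21   →  a_1 = 12
79 = 3·21 + 16   →  a_2 = 3

3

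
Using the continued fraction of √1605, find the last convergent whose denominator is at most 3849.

√1605 = [40; 16, 80, …] (period length 2).
Convergents:
  p_0/q_0 = 40/1
  p_1/q_1 = 641/16
  p_2/q_2 = 51320/1281
  p_3/q_3 = 821761/20512
q_2 = 1281 ≤ 3849 < 20512 = q_3, so the answer is 51320/1281.

51320/1281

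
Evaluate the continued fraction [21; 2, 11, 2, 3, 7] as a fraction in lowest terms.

26140/1217

Using pₖ = aₖpₖ₋₁ + pₖ₋₂ and qₖ = aₖqₖ₋₁ + qₖ₋₂:
  k=0: a=21, p=21, q=1
  k=1: a=2, p=43, q=2
  k=2: a=11, p=494, q=23
  k=3: a=2, p=1031, q=48
  k=4: a=3, p=3587, q=167
  k=5: a=7, p=26140, q=1217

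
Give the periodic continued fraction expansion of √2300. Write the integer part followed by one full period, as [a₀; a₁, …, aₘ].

[47; 1, 22, 1, 94]

a₀ = ⌊√2300⌋ = 47.
With m₀=0, d₀=1 and mₖ₊₁ = dₖaₖ − mₖ, dₖ₊₁ = (n − mₖ₊₁²)/dₖ, aₖ₊₁ = ⌊(a₀+mₖ₊₁)/dₖ₊₁⌋:
  k=1: m=47, d=91, a=1
  k=2: m=44, d=4, a=22
  k=3: m=44, d=91, a=1
  k=4: m=47, d=1, a=94
d=1 and a=2a₀=94 at k=4, so the next step gives (m, d) = (47, 91) again — its k=1 value — and the period has length 4.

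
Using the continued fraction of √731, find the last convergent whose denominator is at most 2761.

39447/1459

√731 = [27; 27, 54, …] (period length 2).
Convergents:
  p_0/q_0 = 27/1
  p_1/q_1 = 730/27
  p_2/q_2 = 39447/1459
  p_3/q_3 = 1065799/39420
q_2 = 1459 ≤ 2761 < 39420 = q_3, so the answer is 39447/1459.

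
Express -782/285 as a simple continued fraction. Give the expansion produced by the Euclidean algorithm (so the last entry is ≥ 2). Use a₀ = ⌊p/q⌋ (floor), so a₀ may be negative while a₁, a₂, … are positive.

[-3; 3, 1, 9, 2, 3]

-782 = -3·285 + 73
285 = 3·73 + 66
73 = 1·66 + 7
66 = 9·7 + 3
7 = 2·3 + 1
3 = 3·1 + 0  (stop)
So -782/285 = [-3; 3, 1, 9, 2, 3].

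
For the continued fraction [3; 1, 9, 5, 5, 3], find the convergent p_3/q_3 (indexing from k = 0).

Using pₖ = aₖpₖ₋₁ + pₖ₋₂, qₖ = aₖqₖ₋₁ + qₖ₋₂ (with p₋₁=1, p₋₂=0, q₋₁=0, q₋₂=1):
  k=0: a=3, p=3, q=1
  k=1: a=1, p=4, q=1
  k=2: a=9, p=39, q=10
  k=3: a=5, p=199, q=51

199/51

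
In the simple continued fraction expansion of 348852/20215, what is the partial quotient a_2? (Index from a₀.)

1

348852 = 17·20215 + 5197   →  a_0 = 17
20215 = 3·5197 + 4624   →  a_1 = 3
5197 = 1·4624 + 573   →  a_2 = 1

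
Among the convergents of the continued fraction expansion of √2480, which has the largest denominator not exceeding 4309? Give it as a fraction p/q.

124001/2490

√2480 = [49; 1, 3, 1, 98, …] (period length 4).
Convergents:
  p_0/q_0 = 49/1
  p_1/q_1 = 50/1
  p_2/q_2 = 199/4
  p_3/q_3 = 249/5
  p_4/q_4 = 24601/494
  p_5/q_5 = 24850/499
  p_6/q_6 = 99151/1991
  p_7/q_7 = 124001/2490
  p_8/q_8 = 12251249/246011
q_7 = 2490 ≤ 4309 < 246011 = q_8, so the answer is 124001/2490.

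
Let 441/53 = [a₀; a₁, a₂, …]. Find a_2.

441 = 8·53 + 17   →  a_0 = 8
53 = 3·17 + 2   →  a_1 = 3
17 = 8·2 + 1   →  a_2 = 8

8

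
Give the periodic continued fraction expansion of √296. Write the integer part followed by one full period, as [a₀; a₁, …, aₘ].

a₀ = ⌊√296⌋ = 17.
With m₀=0, d₀=1 and mₖ₊₁ = dₖaₖ − mₖ, dₖ₊₁ = (n − mₖ₊₁²)/dₖ, aₖ₊₁ = ⌊(a₀+mₖ₊₁)/dₖ₊₁⌋:
  k=1: m=17, d=7, a=4
  k=2: m=11, d=25, a=1
  k=3: m=14, d=4, a=7
  k=4: m=14, d=25, a=1
  k=5: m=11, d=7, a=4
  k=6: m=17, d=1, a=34
d=1 and a=2a₀=34 at k=6, so the next step gives (m, d) = (17, 7) again — its k=1 value — and the period has length 6.

[17; 4, 1, 7, 1, 4, 34]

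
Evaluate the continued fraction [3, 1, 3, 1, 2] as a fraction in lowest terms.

Fold from the inside: start with 2/1.
  1 + 1/2 = 3/2
  3 + 2/3 = 11/3
  1 + 3/11 = 14/11
  3 + 11/14 = 53/14

53/14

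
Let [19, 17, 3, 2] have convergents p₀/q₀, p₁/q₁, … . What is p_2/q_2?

991/52

Using pₖ = aₖpₖ₋₁ + pₖ₋₂, qₖ = aₖqₖ₋₁ + qₖ₋₂ (with p₋₁=1, p₋₂=0, q₋₁=0, q₋₂=1):
  k=0: a=19, p=19, q=1
  k=1: a=17, p=324, q=17
  k=2: a=3, p=991, q=52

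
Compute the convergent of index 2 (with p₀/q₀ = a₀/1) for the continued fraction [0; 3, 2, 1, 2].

2/7

Using pₖ = aₖpₖ₋₁ + pₖ₋₂, qₖ = aₖqₖ₋₁ + qₖ₋₂ (with p₋₁=1, p₋₂=0, q₋₁=0, q₋₂=1):
  k=0: a=0, p=0, q=1
  k=1: a=3, p=1, q=3
  k=2: a=2, p=2, q=7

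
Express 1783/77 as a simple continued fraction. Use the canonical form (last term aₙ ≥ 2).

1783 = 23·77 + 12
77 = 6·12 + 5
12 = 2·5 + 2
5 = 2·2 + 1
2 = 2·1 + 0  (stop)
So 1783/77 = [23; 6, 2, 2, 2].

[23; 6, 2, 2, 2]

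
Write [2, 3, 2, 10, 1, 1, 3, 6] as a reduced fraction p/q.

7748/3387

Using pₖ = aₖpₖ₋₁ + pₖ₋₂ and qₖ = aₖqₖ₋₁ + qₖ₋₂:
  k=0: a=2, p=2, q=1
  k=1: a=3, p=7, q=3
  k=2: a=2, p=16, q=7
  k=3: a=10, p=167, q=73
  k=4: a=1, p=183, q=80
  k=5: a=1, p=350, q=153
  k=6: a=3, p=1233, q=539
  k=7: a=6, p=7748, q=3387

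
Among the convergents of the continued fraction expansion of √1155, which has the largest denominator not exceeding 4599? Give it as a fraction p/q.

√1155 = [33; 1, 66, …] (period length 2).
Convergents:
  p_0/q_0 = 33/1
  p_1/q_1 = 34/1
  p_2/q_2 = 2277/67
  p_3/q_3 = 2311/68
  p_4/q_4 = 154803/4555
  p_5/q_5 = 157114/4623
q_4 = 4555 ≤ 4599 < 4623 = q_5, so the answer is 154803/4555.

154803/4555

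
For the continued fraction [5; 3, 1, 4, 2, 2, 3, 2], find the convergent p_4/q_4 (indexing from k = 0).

221/42

Using pₖ = aₖpₖ₋₁ + pₖ₋₂, qₖ = aₖqₖ₋₁ + qₖ₋₂ (with p₋₁=1, p₋₂=0, q₋₁=0, q₋₂=1):
  k=0: a=5, p=5, q=1
  k=1: a=3, p=16, q=3
  k=2: a=1, p=21, q=4
  k=3: a=4, p=100, q=19
  k=4: a=2, p=221, q=42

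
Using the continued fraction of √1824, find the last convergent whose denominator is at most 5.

128/3

√1824 = [42; 1, 2, 2, 2, 1, 84, …] (period length 6).
Convergents:
  p_0/q_0 = 42/1
  p_1/q_1 = 43/1
  p_2/q_2 = 128/3
  p_3/q_3 = 299/7
q_2 = 3 ≤ 5 < 7 = q_3, so the answer is 128/3.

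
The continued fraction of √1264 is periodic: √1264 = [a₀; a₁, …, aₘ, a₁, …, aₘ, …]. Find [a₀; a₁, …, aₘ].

[35; 1, 1, 4, 4, 4, 1, 1, 70]

a₀ = ⌊√1264⌋ = 35.
With m₀=0, d₀=1 and mₖ₊₁ = dₖaₖ − mₖ, dₖ₊₁ = (n − mₖ₊₁²)/dₖ, aₖ₊₁ = ⌊(a₀+mₖ₊₁)/dₖ₊₁⌋:
  k=1: m=35, d=39, a=1
  k=2: m=4, d=32, a=1
  k=3: m=28, d=15, a=4
  k=4: m=32, d=16, a=4
  k=5: m=32, d=15, a=4
  k=6: m=28, d=32, a=1
  k=7: m=4, d=39, a=1
  k=8: m=35, d=1, a=70
d=1 and a=2a₀=70 at k=8, so the next step gives (m, d) = (35, 39) again — its k=1 value — and the period has length 8.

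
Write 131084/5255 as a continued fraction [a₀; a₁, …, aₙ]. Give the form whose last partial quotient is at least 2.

131084 = 24*5255 + 4964
5255 = 1*4964 + 291
4964 = 17*291 + 17
291 = 17*17 + 2
17 = 8*2 + 1
2 = 2*1 + 0  (stop)
So 131084/5255 = [24; 1, 17, 17, 8, 2].

[24; 1, 17, 17, 8, 2]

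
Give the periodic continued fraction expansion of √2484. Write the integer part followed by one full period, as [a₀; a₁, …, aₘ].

[49; 1, 5, 4, 5, 1, 98]

a₀ = ⌊√2484⌋ = 49.
With m₀=0, d₀=1 and mₖ₊₁ = dₖaₖ − mₖ, dₖ₊₁ = (n − mₖ₊₁²)/dₖ, aₖ₊₁ = ⌊(a₀+mₖ₊₁)/dₖ₊₁⌋:
  k=1: m=49, d=83, a=1
  k=2: m=34, d=16, a=5
  k=3: m=46, d=23, a=4
  k=4: m=46, d=16, a=5
  k=5: m=34, d=83, a=1
  k=6: m=49, d=1, a=98
d=1 and a=2a₀=98 at k=6, so the next step gives (m, d) = (49, 83) again — its k=1 value — and the period has length 6.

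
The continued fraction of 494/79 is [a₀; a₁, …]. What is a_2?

494 = 6·79 + 20   →  a_0 = 6
79 = 3·20 + 19   →  a_1 = 3
20 = 1·19 + 1   →  a_2 = 1

1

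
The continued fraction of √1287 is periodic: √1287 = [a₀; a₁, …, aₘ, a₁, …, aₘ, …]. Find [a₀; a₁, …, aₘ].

[35; 1, 6, 1, 70]

a₀ = ⌊√1287⌋ = 35.
With m₀=0, d₀=1 and mₖ₊₁ = dₖaₖ − mₖ, dₖ₊₁ = (n − mₖ₊₁²)/dₖ, aₖ₊₁ = ⌊(a₀+mₖ₊₁)/dₖ₊₁⌋:
  k=1: m=35, d=62, a=1
  k=2: m=27, d=9, a=6
  k=3: m=27, d=62, a=1
  k=4: m=35, d=1, a=70
d=1 and a=2a₀=70 at k=4, so the next step gives (m, d) = (35, 62) again — its k=1 value — and the period has length 4.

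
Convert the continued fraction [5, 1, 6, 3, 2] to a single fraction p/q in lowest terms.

299/51

Using pₖ = aₖpₖ₋₁ + pₖ₋₂ and qₖ = aₖqₖ₋₁ + qₖ₋₂:
  k=0: a=5, p=5, q=1
  k=1: a=1, p=6, q=1
  k=2: a=6, p=41, q=7
  k=3: a=3, p=129, q=22
  k=4: a=2, p=299, q=51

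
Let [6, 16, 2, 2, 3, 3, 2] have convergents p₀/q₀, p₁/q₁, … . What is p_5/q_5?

5570/919

Using pₖ = aₖpₖ₋₁ + pₖ₋₂, qₖ = aₖqₖ₋₁ + qₖ₋₂ (with p₋₁=1, p₋₂=0, q₋₁=0, q₋₂=1):
  k=0: a=6, p=6, q=1
  k=1: a=16, p=97, q=16
  k=2: a=2, p=200, q=33
  k=3: a=2, p=497, q=82
  k=4: a=3, p=1691, q=279
  k=5: a=3, p=5570, q=919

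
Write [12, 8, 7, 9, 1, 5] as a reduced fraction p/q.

Using pₖ = aₖpₖ₋₁ + pₖ₋₂ and qₖ = aₖqₖ₋₁ + qₖ₋₂:
  k=0: a=12, p=12, q=1
  k=1: a=8, p=97, q=8
  k=2: a=7, p=691, q=57
  k=3: a=9, p=6316, q=521
  k=4: a=1, p=7007, q=578
  k=5: a=5, p=41351, q=3411

41351/3411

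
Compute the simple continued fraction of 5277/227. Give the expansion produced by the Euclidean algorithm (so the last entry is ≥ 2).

[23; 4, 18, 1, 2]

5277 = 23*227 + 56
227 = 4*56 + 3
56 = 18*3 + 2
3 = 1*2 + 1
2 = 2*1 + 0  (stop)
So 5277/227 = [23; 4, 18, 1, 2].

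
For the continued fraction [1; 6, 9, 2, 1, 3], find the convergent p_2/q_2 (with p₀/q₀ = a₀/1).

64/55

Using pₖ = aₖpₖ₋₁ + pₖ₋₂, qₖ = aₖqₖ₋₁ + qₖ₋₂ (with p₋₁=1, p₋₂=0, q₋₁=0, q₋₂=1):
  k=0: a=1, p=1, q=1
  k=1: a=6, p=7, q=6
  k=2: a=9, p=64, q=55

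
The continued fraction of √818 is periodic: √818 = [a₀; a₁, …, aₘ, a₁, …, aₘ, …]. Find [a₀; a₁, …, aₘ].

a₀ = ⌊√818⌋ = 28.
With m₀=0, d₀=1 and mₖ₊₁ = dₖaₖ − mₖ, dₖ₊₁ = (n − mₖ₊₁²)/dₖ, aₖ₊₁ = ⌊(a₀+mₖ₊₁)/dₖ₊₁⌋:
  k=1: m=28, d=34, a=1
  k=2: m=6, d=23, a=1
  k=3: m=17, d=23, a=1
  k=4: m=6, d=34, a=1
  k=5: m=28, d=1, a=56
d=1 and a=2a₀=56 at k=5, so the next step gives (m, d) = (28, 34) again — its k=1 value — and the period has length 5.

[28; 1, 1, 1, 1, 56]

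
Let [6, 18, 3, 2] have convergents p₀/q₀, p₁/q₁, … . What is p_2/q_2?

Using pₖ = aₖpₖ₋₁ + pₖ₋₂, qₖ = aₖqₖ₋₁ + qₖ₋₂ (with p₋₁=1, p₋₂=0, q₋₁=0, q₋₂=1):
  k=0: a=6, p=6, q=1
  k=1: a=18, p=109, q=18
  k=2: a=3, p=333, q=55

333/55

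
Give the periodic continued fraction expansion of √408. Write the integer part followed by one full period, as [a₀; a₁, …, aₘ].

a₀ = ⌊√408⌋ = 20.
With m₀=0, d₀=1 and mₖ₊₁ = dₖaₖ − mₖ, dₖ₊₁ = (n − mₖ₊₁²)/dₖ, aₖ₊₁ = ⌊(a₀+mₖ₊₁)/dₖ₊₁⌋:
  k=1: m=20, d=8, a=5
  k=2: m=20, d=1, a=40
d=1 and a=2a₀=40 at k=2, so the next step gives (m, d) = (20, 8) again — its k=1 value — and the period has length 2.

[20; 5, 40]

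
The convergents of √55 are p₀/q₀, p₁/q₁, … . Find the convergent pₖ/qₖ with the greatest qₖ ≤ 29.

89/12

√55 = [7; 2, 2, 2, 14, …] (period length 4).
Convergents:
  p_0/q_0 = 7/1
  p_1/q_1 = 15/2
  p_2/q_2 = 37/5
  p_3/q_3 = 89/12
  p_4/q_4 = 1283/173
q_3 = 12 ≤ 29 < 173 = q_4, so the answer is 89/12.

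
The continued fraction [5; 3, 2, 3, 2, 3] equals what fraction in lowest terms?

Using pₖ = aₖpₖ₋₁ + pₖ₋₂ and qₖ = aₖqₖ₋₁ + qₖ₋₂:
  k=0: a=5, p=5, q=1
  k=1: a=3, p=16, q=3
  k=2: a=2, p=37, q=7
  k=3: a=3, p=127, q=24
  k=4: a=2, p=291, q=55
  k=5: a=3, p=1000, q=189

1000/189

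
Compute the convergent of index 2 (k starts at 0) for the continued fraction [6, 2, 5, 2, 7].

Using pₖ = aₖpₖ₋₁ + pₖ₋₂, qₖ = aₖqₖ₋₁ + qₖ₋₂ (with p₋₁=1, p₋₂=0, q₋₁=0, q₋₂=1):
  k=0: a=6, p=6, q=1
  k=1: a=2, p=13, q=2
  k=2: a=5, p=71, q=11

71/11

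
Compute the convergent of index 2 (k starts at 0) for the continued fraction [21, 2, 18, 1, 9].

Using pₖ = aₖpₖ₋₁ + pₖ₋₂, qₖ = aₖqₖ₋₁ + qₖ₋₂ (with p₋₁=1, p₋₂=0, q₋₁=0, q₋₂=1):
  k=0: a=21, p=21, q=1
  k=1: a=2, p=43, q=2
  k=2: a=18, p=795, q=37

795/37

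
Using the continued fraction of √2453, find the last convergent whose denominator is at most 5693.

√2453 = [49; 1, 1, 8, 1, 1, 98, …] (period length 6).
Convergents:
  p_0/q_0 = 49/1
  p_1/q_1 = 50/1
  p_2/q_2 = 99/2
  p_3/q_3 = 842/17
  p_4/q_4 = 941/19
  p_5/q_5 = 1783/36
  p_6/q_6 = 175675/3547
  p_7/q_7 = 177458/3583
  p_8/q_8 = 353133/7130
q_7 = 3583 ≤ 5693 < 7130 = q_8, so the answer is 177458/3583.

177458/3583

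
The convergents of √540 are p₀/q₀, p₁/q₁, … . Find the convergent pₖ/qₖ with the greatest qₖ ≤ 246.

√540 = [23; 4, 4, 1, 10, 1, 4, 4, 46, …] (period length 8).
Convergents:
  p_0/q_0 = 23/1
  p_1/q_1 = 93/4
  p_2/q_2 = 395/17
  p_3/q_3 = 488/21
  p_4/q_4 = 5275/227
  p_5/q_5 = 5763/248
q_4 = 227 ≤ 246 < 248 = q_5, so the answer is 5275/227.

5275/227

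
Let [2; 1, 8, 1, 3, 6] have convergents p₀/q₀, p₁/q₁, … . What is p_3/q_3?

Using pₖ = aₖpₖ₋₁ + pₖ₋₂, qₖ = aₖqₖ₋₁ + qₖ₋₂ (with p₋₁=1, p₋₂=0, q₋₁=0, q₋₂=1):
  k=0: a=2, p=2, q=1
  k=1: a=1, p=3, q=1
  k=2: a=8, p=26, q=9
  k=3: a=1, p=29, q=10

29/10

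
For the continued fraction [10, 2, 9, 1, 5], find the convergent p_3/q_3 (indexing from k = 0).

220/21

Using pₖ = aₖpₖ₋₁ + pₖ₋₂, qₖ = aₖqₖ₋₁ + qₖ₋₂ (with p₋₁=1, p₋₂=0, q₋₁=0, q₋₂=1):
  k=0: a=10, p=10, q=1
  k=1: a=2, p=21, q=2
  k=2: a=9, p=199, q=19
  k=3: a=1, p=220, q=21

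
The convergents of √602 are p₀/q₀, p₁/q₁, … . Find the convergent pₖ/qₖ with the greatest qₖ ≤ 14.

319/13

√602 = [24; 1, 1, 6, 1, 1, 48, …] (period length 6).
Convergents:
  p_0/q_0 = 24/1
  p_1/q_1 = 25/1
  p_2/q_2 = 49/2
  p_3/q_3 = 319/13
  p_4/q_4 = 368/15
q_3 = 13 ≤ 14 < 15 = q_4, so the answer is 319/13.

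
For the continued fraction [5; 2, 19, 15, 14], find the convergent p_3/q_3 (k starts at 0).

Using pₖ = aₖpₖ₋₁ + pₖ₋₂, qₖ = aₖqₖ₋₁ + qₖ₋₂ (with p₋₁=1, p₋₂=0, q₋₁=0, q₋₂=1):
  k=0: a=5, p=5, q=1
  k=1: a=2, p=11, q=2
  k=2: a=19, p=214, q=39
  k=3: a=15, p=3221, q=587

3221/587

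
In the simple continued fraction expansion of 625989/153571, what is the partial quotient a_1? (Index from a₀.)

625989 = 4·153571 + 11705   →  a_0 = 4
153571 = 13·11705 + 1406   →  a_1 = 13

13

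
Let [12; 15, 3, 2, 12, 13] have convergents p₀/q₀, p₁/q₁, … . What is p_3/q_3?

Using pₖ = aₖpₖ₋₁ + pₖ₋₂, qₖ = aₖqₖ₋₁ + qₖ₋₂ (with p₋₁=1, p₋₂=0, q₋₁=0, q₋₂=1):
  k=0: a=12, p=12, q=1
  k=1: a=15, p=181, q=15
  k=2: a=3, p=555, q=46
  k=3: a=2, p=1291, q=107

1291/107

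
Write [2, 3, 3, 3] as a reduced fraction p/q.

Using pₖ = aₖpₖ₋₁ + pₖ₋₂ and qₖ = aₖqₖ₋₁ + qₖ₋₂:
  k=0: a=2, p=2, q=1
  k=1: a=3, p=7, q=3
  k=2: a=3, p=23, q=10
  k=3: a=3, p=76, q=33

76/33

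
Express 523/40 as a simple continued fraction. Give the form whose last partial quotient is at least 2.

523 = 13*40 + 3
40 = 13*3 + 1
3 = 3*1 + 0  (stop)
So 523/40 = [13; 13, 3].

[13; 13, 3]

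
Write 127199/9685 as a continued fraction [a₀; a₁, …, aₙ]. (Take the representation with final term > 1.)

127199 = 13×9685 + 1294
9685 = 7×1294 + 627
1294 = 2×627 + 40
627 = 15×40 + 27
40 = 1×27 + 13
27 = 2×13 + 1
13 = 13×1 + 0  (stop)
So 127199/9685 = [13; 7, 2, 15, 1, 2, 13].

[13; 7, 2, 15, 1, 2, 13]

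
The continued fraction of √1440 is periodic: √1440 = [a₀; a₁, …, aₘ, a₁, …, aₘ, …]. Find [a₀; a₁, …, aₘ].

a₀ = ⌊√1440⌋ = 37.
With m₀=0, d₀=1 and mₖ₊₁ = dₖaₖ − mₖ, dₖ₊₁ = (n − mₖ₊₁²)/dₖ, aₖ₊₁ = ⌊(a₀+mₖ₊₁)/dₖ₊₁⌋:
  k=1: m=37, d=71, a=1
  k=2: m=34, d=4, a=17
  k=3: m=34, d=71, a=1
  k=4: m=37, d=1, a=74
d=1 and a=2a₀=74 at k=4, so the next step gives (m, d) = (37, 71) again — its k=1 value — and the period has length 4.

[37; 1, 17, 1, 74]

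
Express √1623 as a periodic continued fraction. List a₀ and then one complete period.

[40; 3, 2, 26, 2, 3, 80]

a₀ = ⌊√1623⌋ = 40.
With m₀=0, d₀=1 and mₖ₊₁ = dₖaₖ − mₖ, dₖ₊₁ = (n − mₖ₊₁²)/dₖ, aₖ₊₁ = ⌊(a₀+mₖ₊₁)/dₖ₊₁⌋:
  k=1: m=40, d=23, a=3
  k=2: m=29, d=34, a=2
  k=3: m=39, d=3, a=26
  k=4: m=39, d=34, a=2
  k=5: m=29, d=23, a=3
  k=6: m=40, d=1, a=80
d=1 and a=2a₀=80 at k=6, so the next step gives (m, d) = (40, 23) again — its k=1 value — and the period has length 6.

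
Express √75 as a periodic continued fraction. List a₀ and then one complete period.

[8; 1, 1, 1, 16]

a₀ = ⌊√75⌋ = 8.
With m₀=0, d₀=1 and mₖ₊₁ = dₖaₖ − mₖ, dₖ₊₁ = (n − mₖ₊₁²)/dₖ, aₖ₊₁ = ⌊(a₀+mₖ₊₁)/dₖ₊₁⌋:
  k=1: m=8, d=11, a=1
  k=2: m=3, d=6, a=1
  k=3: m=3, d=11, a=1
  k=4: m=8, d=1, a=16
d=1 and a=2a₀=16 at k=4, so the next step gives (m, d) = (8, 11) again — its k=1 value — and the period has length 4.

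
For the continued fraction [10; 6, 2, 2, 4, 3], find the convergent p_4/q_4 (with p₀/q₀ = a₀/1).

1432/141

Using pₖ = aₖpₖ₋₁ + pₖ₋₂, qₖ = aₖqₖ₋₁ + qₖ₋₂ (with p₋₁=1, p₋₂=0, q₋₁=0, q₋₂=1):
  k=0: a=10, p=10, q=1
  k=1: a=6, p=61, q=6
  k=2: a=2, p=132, q=13
  k=3: a=2, p=325, q=32
  k=4: a=4, p=1432, q=141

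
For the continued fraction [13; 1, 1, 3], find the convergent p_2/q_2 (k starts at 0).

Using pₖ = aₖpₖ₋₁ + pₖ₋₂, qₖ = aₖqₖ₋₁ + qₖ₋₂ (with p₋₁=1, p₋₂=0, q₋₁=0, q₋₂=1):
  k=0: a=13, p=13, q=1
  k=1: a=1, p=14, q=1
  k=2: a=1, p=27, q=2

27/2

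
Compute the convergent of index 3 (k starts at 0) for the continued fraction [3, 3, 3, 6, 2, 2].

Using pₖ = aₖpₖ₋₁ + pₖ₋₂, qₖ = aₖqₖ₋₁ + qₖ₋₂ (with p₋₁=1, p₋₂=0, q₋₁=0, q₋₂=1):
  k=0: a=3, p=3, q=1
  k=1: a=3, p=10, q=3
  k=2: a=3, p=33, q=10
  k=3: a=6, p=208, q=63

208/63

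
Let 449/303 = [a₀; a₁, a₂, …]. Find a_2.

13

449 = 1·303 + 146   →  a_0 = 1
303 = 2·146 + 11   →  a_1 = 2
146 = 13·11 + 3   →  a_2 = 13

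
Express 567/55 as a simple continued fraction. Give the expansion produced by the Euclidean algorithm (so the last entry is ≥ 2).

[10; 3, 4, 4]

567 = 10*55 + 17
55 = 3*17 + 4
17 = 4*4 + 1
4 = 4*1 + 0  (stop)
So 567/55 = [10; 3, 4, 4].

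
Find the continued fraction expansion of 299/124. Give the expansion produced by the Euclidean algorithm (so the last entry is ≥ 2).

299 = 2*124 + 51
124 = 2*51 + 22
51 = 2*22 + 7
22 = 3*7 + 1
7 = 7*1 + 0  (stop)
So 299/124 = [2; 2, 2, 3, 7].

[2; 2, 2, 3, 7]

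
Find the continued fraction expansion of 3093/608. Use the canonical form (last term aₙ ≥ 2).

[5; 11, 2, 8, 3]

3093 = 5×608 + 53
608 = 11×53 + 25
53 = 2×25 + 3
25 = 8×3 + 1
3 = 3×1 + 0  (stop)
So 3093/608 = [5; 11, 2, 8, 3].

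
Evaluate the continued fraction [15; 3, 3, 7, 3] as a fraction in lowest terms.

Fold from the inside: start with 3/1.
  7 + 1/3 = 22/3
  3 + 3/22 = 69/22
  3 + 22/69 = 229/69
  15 + 69/229 = 3504/229

3504/229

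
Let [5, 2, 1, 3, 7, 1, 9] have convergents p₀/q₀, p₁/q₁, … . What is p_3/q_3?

59/11

Using pₖ = aₖpₖ₋₁ + pₖ₋₂, qₖ = aₖqₖ₋₁ + qₖ₋₂ (with p₋₁=1, p₋₂=0, q₋₁=0, q₋₂=1):
  k=0: a=5, p=5, q=1
  k=1: a=2, p=11, q=2
  k=2: a=1, p=16, q=3
  k=3: a=3, p=59, q=11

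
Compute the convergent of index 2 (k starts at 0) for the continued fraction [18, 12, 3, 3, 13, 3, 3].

Using pₖ = aₖpₖ₋₁ + pₖ₋₂, qₖ = aₖqₖ₋₁ + qₖ₋₂ (with p₋₁=1, p₋₂=0, q₋₁=0, q₋₂=1):
  k=0: a=18, p=18, q=1
  k=1: a=12, p=217, q=12
  k=2: a=3, p=669, q=37

669/37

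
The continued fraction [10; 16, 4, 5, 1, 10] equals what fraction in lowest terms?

44281/4401

Using pₖ = aₖpₖ₋₁ + pₖ₋₂ and qₖ = aₖqₖ₋₁ + qₖ₋₂:
  k=0: a=10, p=10, q=1
  k=1: a=16, p=161, q=16
  k=2: a=4, p=654, q=65
  k=3: a=5, p=3431, q=341
  k=4: a=1, p=4085, q=406
  k=5: a=10, p=44281, q=4401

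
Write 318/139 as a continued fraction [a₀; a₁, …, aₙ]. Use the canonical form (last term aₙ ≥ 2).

318 = 2*139 + 40
139 = 3*40 + 19
40 = 2*19 + 2
19 = 9*2 + 1
2 = 2*1 + 0  (stop)
So 318/139 = [2; 3, 2, 9, 2].

[2; 3, 2, 9, 2]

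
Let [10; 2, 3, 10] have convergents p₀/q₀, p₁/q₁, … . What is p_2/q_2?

Using pₖ = aₖpₖ₋₁ + pₖ₋₂, qₖ = aₖqₖ₋₁ + qₖ₋₂ (with p₋₁=1, p₋₂=0, q₋₁=0, q₋₂=1):
  k=0: a=10, p=10, q=1
  k=1: a=2, p=21, q=2
  k=2: a=3, p=73, q=7

73/7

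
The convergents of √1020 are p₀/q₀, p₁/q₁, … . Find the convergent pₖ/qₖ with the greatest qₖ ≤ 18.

√1020 = [31; 1, 14, 1, 62, …] (period length 4).
Convergents:
  p_0/q_0 = 31/1
  p_1/q_1 = 32/1
  p_2/q_2 = 479/15
  p_3/q_3 = 511/16
  p_4/q_4 = 32161/1007
q_3 = 16 ≤ 18 < 1007 = q_4, so the answer is 511/16.

511/16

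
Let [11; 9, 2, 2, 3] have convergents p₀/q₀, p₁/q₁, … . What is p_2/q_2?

211/19

Using pₖ = aₖpₖ₋₁ + pₖ₋₂, qₖ = aₖqₖ₋₁ + qₖ₋₂ (with p₋₁=1, p₋₂=0, q₋₁=0, q₋₂=1):
  k=0: a=11, p=11, q=1
  k=1: a=9, p=100, q=9
  k=2: a=2, p=211, q=19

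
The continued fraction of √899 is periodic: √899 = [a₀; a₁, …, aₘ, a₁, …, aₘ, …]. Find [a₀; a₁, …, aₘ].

[29; 1, 58]

a₀ = ⌊√899⌋ = 29.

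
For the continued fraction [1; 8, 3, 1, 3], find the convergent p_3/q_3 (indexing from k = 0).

37/33

Using pₖ = aₖpₖ₋₁ + pₖ₋₂, qₖ = aₖqₖ₋₁ + qₖ₋₂ (with p₋₁=1, p₋₂=0, q₋₁=0, q₋₂=1):
  k=0: a=1, p=1, q=1
  k=1: a=8, p=9, q=8
  k=2: a=3, p=28, q=25
  k=3: a=1, p=37, q=33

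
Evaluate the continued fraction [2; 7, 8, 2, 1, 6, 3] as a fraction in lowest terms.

Using pₖ = aₖpₖ₋₁ + pₖ₋₂ and qₖ = aₖqₖ₋₁ + qₖ₋₂:
  k=0: a=2, p=2, q=1
  k=1: a=7, p=15, q=7
  k=2: a=8, p=122, q=57
  k=3: a=2, p=259, q=121
  k=4: a=1, p=381, q=178
  k=5: a=6, p=2545, q=1189
  k=6: a=3, p=8016, q=3745

8016/3745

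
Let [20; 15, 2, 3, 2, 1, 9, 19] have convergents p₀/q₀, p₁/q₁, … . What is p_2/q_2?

622/31

Using pₖ = aₖpₖ₋₁ + pₖ₋₂, qₖ = aₖqₖ₋₁ + qₖ₋₂ (with p₋₁=1, p₋₂=0, q₋₁=0, q₋₂=1):
  k=0: a=20, p=20, q=1
  k=1: a=15, p=301, q=15
  k=2: a=2, p=622, q=31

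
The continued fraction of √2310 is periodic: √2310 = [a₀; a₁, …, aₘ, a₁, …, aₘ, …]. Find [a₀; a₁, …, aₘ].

[48; 16, 96]

a₀ = ⌊√2310⌋ = 48.
With m₀=0, d₀=1 and mₖ₊₁ = dₖaₖ − mₖ, dₖ₊₁ = (n − mₖ₊₁²)/dₖ, aₖ₊₁ = ⌊(a₀+mₖ₊₁)/dₖ₊₁⌋:
  k=1: m=48, d=6, a=16
  k=2: m=48, d=1, a=96
d=1 and a=2a₀=96 at k=2, so the next step gives (m, d) = (48, 6) again — its k=1 value — and the period has length 2.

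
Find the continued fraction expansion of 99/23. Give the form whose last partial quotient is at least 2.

[4; 3, 3, 2]

99 = 4×23 + 7
23 = 3×7 + 2
7 = 3×2 + 1
2 = 2×1 + 0  (stop)
So 99/23 = [4; 3, 3, 2].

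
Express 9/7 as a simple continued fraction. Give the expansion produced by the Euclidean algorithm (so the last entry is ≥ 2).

9 = 1*7 + 2
7 = 3*2 + 1
2 = 2*1 + 0  (stop)
So 9/7 = [1; 3, 2].

[1; 3, 2]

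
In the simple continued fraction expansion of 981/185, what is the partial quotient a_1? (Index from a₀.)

981 = 5·185 + 56   →  a_0 = 5
185 = 3·56 + 17   →  a_1 = 3

3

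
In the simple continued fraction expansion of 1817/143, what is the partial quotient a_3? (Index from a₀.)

2

1817 = 12·143 + 101   →  a_0 = 12
143 = 1·101 + 42   →  a_1 = 1
101 = 2·42 + 17   →  a_2 = 2
42 = 2·17 + 8   →  a_3 = 2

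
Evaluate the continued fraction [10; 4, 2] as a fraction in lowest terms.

Fold from the inside: start with 2/1.
  4 + 1/2 = 9/2
  10 + 2/9 = 92/9

92/9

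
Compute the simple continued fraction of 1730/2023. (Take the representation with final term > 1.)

[0; 1, 5, 1, 9, 2, 6, 2]

1730 = 0×2023 + 1730
2023 = 1×1730 + 293
1730 = 5×293 + 265
293 = 1×265 + 28
265 = 9×28 + 13
28 = 2×13 + 2
13 = 6×2 + 1
2 = 2×1 + 0  (stop)
So 1730/2023 = [0; 1, 5, 1, 9, 2, 6, 2].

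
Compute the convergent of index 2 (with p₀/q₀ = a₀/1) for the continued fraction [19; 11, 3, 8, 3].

649/34

Using pₖ = aₖpₖ₋₁ + pₖ₋₂, qₖ = aₖqₖ₋₁ + qₖ₋₂ (with p₋₁=1, p₋₂=0, q₋₁=0, q₋₂=1):
  k=0: a=19, p=19, q=1
  k=1: a=11, p=210, q=11
  k=2: a=3, p=649, q=34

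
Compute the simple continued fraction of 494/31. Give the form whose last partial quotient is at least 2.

[15; 1, 14, 2]

494 = 15·31 + 29
31 = 1·29 + 2
29 = 14·2 + 1
2 = 2·1 + 0  (stop)
So 494/31 = [15; 1, 14, 2].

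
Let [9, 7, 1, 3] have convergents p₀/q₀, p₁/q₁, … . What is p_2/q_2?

Using pₖ = aₖpₖ₋₁ + pₖ₋₂, qₖ = aₖqₖ₋₁ + qₖ₋₂ (with p₋₁=1, p₋₂=0, q₋₁=0, q₋₂=1):
  k=0: a=9, p=9, q=1
  k=1: a=7, p=64, q=7
  k=2: a=1, p=73, q=8

73/8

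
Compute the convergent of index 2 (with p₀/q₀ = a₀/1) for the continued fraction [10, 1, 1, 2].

21/2

Using pₖ = aₖpₖ₋₁ + pₖ₋₂, qₖ = aₖqₖ₋₁ + qₖ₋₂ (with p₋₁=1, p₋₂=0, q₋₁=0, q₋₂=1):
  k=0: a=10, p=10, q=1
  k=1: a=1, p=11, q=1
  k=2: a=1, p=21, q=2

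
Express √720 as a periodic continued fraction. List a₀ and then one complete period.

a₀ = ⌊√720⌋ = 26.
With m₀=0, d₀=1 and mₖ₊₁ = dₖaₖ − mₖ, dₖ₊₁ = (n − mₖ₊₁²)/dₖ, aₖ₊₁ = ⌊(a₀+mₖ₊₁)/dₖ₊₁⌋:
  k=1: m=26, d=44, a=1
  k=2: m=18, d=9, a=4
  k=3: m=18, d=44, a=1
  k=4: m=26, d=1, a=52
d=1 and a=2a₀=52 at k=4, so the next step gives (m, d) = (26, 44) again — its k=1 value — and the period has length 4.

[26; 1, 4, 1, 52]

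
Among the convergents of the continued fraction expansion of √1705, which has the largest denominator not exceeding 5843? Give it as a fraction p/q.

81551/1975

√1705 = [41; 3, 2, 3, 82, …] (period length 4).
Convergents:
  p_0/q_0 = 41/1
  p_1/q_1 = 124/3
  p_2/q_2 = 289/7
  p_3/q_3 = 991/24
  p_4/q_4 = 81551/1975
  p_5/q_5 = 245644/5949
q_4 = 1975 ≤ 5843 < 5949 = q_5, so the answer is 81551/1975.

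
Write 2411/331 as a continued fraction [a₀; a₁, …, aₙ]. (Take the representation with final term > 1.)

[7; 3, 1, 1, 11, 4]

2411 = 7·331 + 94
331 = 3·94 + 49
94 = 1·49 + 45
49 = 1·45 + 4
45 = 11·4 + 1
4 = 4·1 + 0  (stop)
So 2411/331 = [7; 3, 1, 1, 11, 4].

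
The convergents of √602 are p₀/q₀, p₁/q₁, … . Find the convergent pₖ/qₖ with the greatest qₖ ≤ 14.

√602 = [24; 1, 1, 6, 1, 1, 48, …] (period length 6).
Convergents:
  p_0/q_0 = 24/1
  p_1/q_1 = 25/1
  p_2/q_2 = 49/2
  p_3/q_3 = 319/13
  p_4/q_4 = 368/15
q_3 = 13 ≤ 14 < 15 = q_4, so the answer is 319/13.

319/13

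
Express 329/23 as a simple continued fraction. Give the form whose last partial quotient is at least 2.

329 = 14×23 + 7
23 = 3×7 + 2
7 = 3×2 + 1
2 = 2×1 + 0  (stop)
So 329/23 = [14; 3, 3, 2].

[14; 3, 3, 2]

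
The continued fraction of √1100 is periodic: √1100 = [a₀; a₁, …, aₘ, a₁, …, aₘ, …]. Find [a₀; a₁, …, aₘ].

[33; 6, 66]

a₀ = ⌊√1100⌋ = 33.
With m₀=0, d₀=1 and mₖ₊₁ = dₖaₖ − mₖ, dₖ₊₁ = (n − mₖ₊₁²)/dₖ, aₖ₊₁ = ⌊(a₀+mₖ₊₁)/dₖ₊₁⌋:
  k=1: m=33, d=11, a=6
  k=2: m=33, d=1, a=66
d=1 and a=2a₀=66 at k=2, so the next step gives (m, d) = (33, 11) again — its k=1 value — and the period has length 2.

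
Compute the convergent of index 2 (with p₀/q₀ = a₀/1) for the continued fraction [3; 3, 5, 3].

Using pₖ = aₖpₖ₋₁ + pₖ₋₂, qₖ = aₖqₖ₋₁ + qₖ₋₂ (with p₋₁=1, p₋₂=0, q₋₁=0, q₋₂=1):
  k=0: a=3, p=3, q=1
  k=1: a=3, p=10, q=3
  k=2: a=5, p=53, q=16

53/16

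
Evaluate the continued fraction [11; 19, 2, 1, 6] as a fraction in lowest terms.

Using pₖ = aₖpₖ₋₁ + pₖ₋₂ and qₖ = aₖqₖ₋₁ + qₖ₋₂:
  k=0: a=11, p=11, q=1
  k=1: a=19, p=210, q=19
  k=2: a=2, p=431, q=39
  k=3: a=1, p=641, q=58
  k=4: a=6, p=4277, q=387

4277/387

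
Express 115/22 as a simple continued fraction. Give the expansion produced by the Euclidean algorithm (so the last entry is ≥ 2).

[5; 4, 2, 2]

115 = 5×22 + 5
22 = 4×5 + 2
5 = 2×2 + 1
2 = 2×1 + 0  (stop)
So 115/22 = [5; 4, 2, 2].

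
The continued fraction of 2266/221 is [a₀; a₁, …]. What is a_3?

2266 = 10·221 + 56   →  a_0 = 10
221 = 3·56 + 53   →  a_1 = 3
56 = 1·53 + 3   →  a_2 = 1
53 = 17·3 + 2   →  a_3 = 17

17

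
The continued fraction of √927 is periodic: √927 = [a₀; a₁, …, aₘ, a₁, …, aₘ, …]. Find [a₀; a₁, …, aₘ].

[30; 2, 4, 5, 3, 5, 4, 2, 60]

a₀ = ⌊√927⌋ = 30.
With m₀=0, d₀=1 and mₖ₊₁ = dₖaₖ − mₖ, dₖ₊₁ = (n − mₖ₊₁²)/dₖ, aₖ₊₁ = ⌊(a₀+mₖ₊₁)/dₖ₊₁⌋:
  k=1: m=30, d=27, a=2
  k=2: m=24, d=13, a=4
  k=3: m=28, d=11, a=5
  k=4: m=27, d=18, a=3
  k=5: m=27, d=11, a=5
  k=6: m=28, d=13, a=4
  k=7: m=24, d=27, a=2
  k=8: m=30, d=1, a=60
d=1 and a=2a₀=60 at k=8, so the next step gives (m, d) = (30, 27) again — its k=1 value — and the period has length 8.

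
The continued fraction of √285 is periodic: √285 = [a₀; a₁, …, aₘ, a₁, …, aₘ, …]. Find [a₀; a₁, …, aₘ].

[16; 1, 7, 2, 7, 1, 32]

a₀ = ⌊√285⌋ = 16.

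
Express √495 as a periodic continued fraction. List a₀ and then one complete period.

[22; 4, 44]

a₀ = ⌊√495⌋ = 22.
With m₀=0, d₀=1 and mₖ₊₁ = dₖaₖ − mₖ, dₖ₊₁ = (n − mₖ₊₁²)/dₖ, aₖ₊₁ = ⌊(a₀+mₖ₊₁)/dₖ₊₁⌋:
  k=1: m=22, d=11, a=4
  k=2: m=22, d=1, a=44
d=1 and a=2a₀=44 at k=2, so the next step gives (m, d) = (22, 11) again — its k=1 value — and the period has length 2.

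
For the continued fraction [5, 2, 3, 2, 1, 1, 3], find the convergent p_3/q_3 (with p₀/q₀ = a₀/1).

Using pₖ = aₖpₖ₋₁ + pₖ₋₂, qₖ = aₖqₖ₋₁ + qₖ₋₂ (with p₋₁=1, p₋₂=0, q₋₁=0, q₋₂=1):
  k=0: a=5, p=5, q=1
  k=1: a=2, p=11, q=2
  k=2: a=3, p=38, q=7
  k=3: a=2, p=87, q=16

87/16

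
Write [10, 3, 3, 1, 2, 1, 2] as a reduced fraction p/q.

Using pₖ = aₖpₖ₋₁ + pₖ₋₂ and qₖ = aₖqₖ₋₁ + qₖ₋₂:
  k=0: a=10, p=10, q=1
  k=1: a=3, p=31, q=3
  k=2: a=3, p=103, q=10
  k=3: a=1, p=134, q=13
  k=4: a=2, p=371, q=36
  k=5: a=1, p=505, q=49
  k=6: a=2, p=1381, q=134

1381/134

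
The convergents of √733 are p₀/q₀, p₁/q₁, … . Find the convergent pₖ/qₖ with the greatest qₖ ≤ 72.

√733 = [27; 13, 1, 1, 13, 54, …] (period length 5).
Convergents:
  p_0/q_0 = 27/1
  p_1/q_1 = 352/13
  p_2/q_2 = 379/14
  p_3/q_3 = 731/27
  p_4/q_4 = 9882/365
q_3 = 27 ≤ 72 < 365 = q_4, so the answer is 731/27.

731/27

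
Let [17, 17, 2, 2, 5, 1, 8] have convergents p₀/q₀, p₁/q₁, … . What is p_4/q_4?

8017/470

Using pₖ = aₖpₖ₋₁ + pₖ₋₂, qₖ = aₖqₖ₋₁ + qₖ₋₂ (with p₋₁=1, p₋₂=0, q₋₁=0, q₋₂=1):
  k=0: a=17, p=17, q=1
  k=1: a=17, p=290, q=17
  k=2: a=2, p=597, q=35
  k=3: a=2, p=1484, q=87
  k=4: a=5, p=8017, q=470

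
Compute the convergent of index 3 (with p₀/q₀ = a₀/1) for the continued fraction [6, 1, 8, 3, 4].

Using pₖ = aₖpₖ₋₁ + pₖ₋₂, qₖ = aₖqₖ₋₁ + qₖ₋₂ (with p₋₁=1, p₋₂=0, q₋₁=0, q₋₂=1):
  k=0: a=6, p=6, q=1
  k=1: a=1, p=7, q=1
  k=2: a=8, p=62, q=9
  k=3: a=3, p=193, q=28

193/28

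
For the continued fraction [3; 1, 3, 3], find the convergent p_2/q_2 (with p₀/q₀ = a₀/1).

15/4

Using pₖ = aₖpₖ₋₁ + pₖ₋₂, qₖ = aₖqₖ₋₁ + qₖ₋₂ (with p₋₁=1, p₋₂=0, q₋₁=0, q₋₂=1):
  k=0: a=3, p=3, q=1
  k=1: a=1, p=4, q=1
  k=2: a=3, p=15, q=4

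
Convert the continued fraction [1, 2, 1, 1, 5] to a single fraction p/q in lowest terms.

39/28

Fold from the inside: start with 5/1.
  1 + 1/5 = 6/5
  1 + 5/6 = 11/6
  2 + 6/11 = 28/11
  1 + 11/28 = 39/28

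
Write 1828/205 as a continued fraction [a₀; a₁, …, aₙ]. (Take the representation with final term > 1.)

[8; 1, 11, 17]

1828 = 8·205 + 188
205 = 1·188 + 17
188 = 11·17 + 1
17 = 17·1 + 0  (stop)
So 1828/205 = [8; 1, 11, 17].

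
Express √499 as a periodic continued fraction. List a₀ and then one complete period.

a₀ = ⌊√499⌋ = 22.
With m₀=0, d₀=1 and mₖ₊₁ = dₖaₖ − mₖ, dₖ₊₁ = (n − mₖ₊₁²)/dₖ, aₖ₊₁ = ⌊(a₀+mₖ₊₁)/dₖ₊₁⌋:
  k=1: m=22, d=15, a=2
  k=2: m=8, d=29, a=1
  k=3: m=21, d=2, a=21
  k=4: m=21, d=29, a=1
  k=5: m=8, d=15, a=2
  k=6: m=22, d=1, a=44
d=1 and a=2a₀=44 at k=6, so the next step gives (m, d) = (22, 15) again — its k=1 value — and the period has length 6.

[22; 2, 1, 21, 1, 2, 44]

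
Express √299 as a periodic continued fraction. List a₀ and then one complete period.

[17; 3, 2, 3, 34]

a₀ = ⌊√299⌋ = 17.
With m₀=0, d₀=1 and mₖ₊₁ = dₖaₖ − mₖ, dₖ₊₁ = (n − mₖ₊₁²)/dₖ, aₖ₊₁ = ⌊(a₀+mₖ₊₁)/dₖ₊₁⌋:
  k=1: m=17, d=10, a=3
  k=2: m=13, d=13, a=2
  k=3: m=13, d=10, a=3
  k=4: m=17, d=1, a=34
d=1 and a=2a₀=34 at k=4, so the next step gives (m, d) = (17, 10) again — its k=1 value — and the period has length 4.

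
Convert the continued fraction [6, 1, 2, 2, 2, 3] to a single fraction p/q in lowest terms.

389/58

Using pₖ = aₖpₖ₋₁ + pₖ₋₂ and qₖ = aₖqₖ₋₁ + qₖ₋₂:
  k=0: a=6, p=6, q=1
  k=1: a=1, p=7, q=1
  k=2: a=2, p=20, q=3
  k=3: a=2, p=47, q=7
  k=4: a=2, p=114, q=17
  k=5: a=3, p=389, q=58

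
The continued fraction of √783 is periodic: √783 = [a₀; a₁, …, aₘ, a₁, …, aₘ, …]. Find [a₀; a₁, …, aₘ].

a₀ = ⌊√783⌋ = 27.
With m₀=0, d₀=1 and mₖ₊₁ = dₖaₖ − mₖ, dₖ₊₁ = (n − mₖ₊₁²)/dₖ, aₖ₊₁ = ⌊(a₀+mₖ₊₁)/dₖ₊₁⌋:
  k=1: m=27, d=54, a=1
  k=2: m=27, d=1, a=54
d=1 and a=2a₀=54 at k=2, so the next step gives (m, d) = (27, 54) again — its k=1 value — and the period has length 2.

[27; 1, 54]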